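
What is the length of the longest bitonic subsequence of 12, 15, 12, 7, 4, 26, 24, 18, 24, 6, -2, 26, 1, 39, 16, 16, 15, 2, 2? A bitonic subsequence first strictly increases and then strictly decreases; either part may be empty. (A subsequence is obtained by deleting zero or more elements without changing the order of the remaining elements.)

9

Let inc[i] be the LIS ending at i and dec[i] the longest strictly decreasing subsequence starting at i. inc = [1, 2, 1, 1, 1, 3, 3, 3, 4, 2, 1, 5, 2, 6, 3, 3, 3, 3, 3], dec = [4, 5, 4, 3, 2, 6, 5, 4, 4, 2, 1, 4, 1, 4, 3, 3, 2, 1, 1].
max_i inc[i]+dec[i]−1 = 9, with one witness 12, 15, 18, 24, 26, 39, 16, 15, 2.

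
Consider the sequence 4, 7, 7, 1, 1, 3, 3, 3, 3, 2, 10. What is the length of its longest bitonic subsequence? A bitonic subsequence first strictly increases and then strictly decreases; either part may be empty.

Let inc[i] be the LIS ending at i and dec[i] the longest strictly decreasing subsequence starting at i. inc = [1, 2, 2, 1, 1, 2, 2, 2, 2, 2, 3], dec = [3, 3, 3, 1, 1, 2, 2, 2, 2, 1, 1].
max_i inc[i]+dec[i]−1 = 4, with one witness 4, 7, 3, 2.

4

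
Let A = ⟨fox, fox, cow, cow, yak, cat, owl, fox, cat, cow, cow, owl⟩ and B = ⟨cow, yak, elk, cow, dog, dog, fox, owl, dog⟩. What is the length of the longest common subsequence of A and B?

4

A longest common subsequence is cow, cow, fox, owl (length 4); the LCS DP confirms no longer common subsequence exists.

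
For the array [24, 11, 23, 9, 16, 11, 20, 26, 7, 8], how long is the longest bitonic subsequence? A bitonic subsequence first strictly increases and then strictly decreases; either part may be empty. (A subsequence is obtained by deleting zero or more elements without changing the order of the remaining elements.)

Let inc[i] be the LIS ending at i and dec[i] the longest strictly decreasing subsequence starting at i. inc = [1, 1, 2, 1, 2, 2, 3, 4, 1, 2], dec = [5, 3, 4, 2, 3, 2, 2, 2, 1, 1].
max_i inc[i]+dec[i]−1 = 5, with one witness 24, 23, 16, 11, 8.

5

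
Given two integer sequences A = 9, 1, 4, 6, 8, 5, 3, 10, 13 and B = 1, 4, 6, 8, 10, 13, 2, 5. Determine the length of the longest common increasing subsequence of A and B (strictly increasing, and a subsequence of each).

6

A longest common strictly increasing subsequence is 1, 4, 6, 8, 10, 13 (length 6); it appears in order in both A and B, and no longer such subsequence exists.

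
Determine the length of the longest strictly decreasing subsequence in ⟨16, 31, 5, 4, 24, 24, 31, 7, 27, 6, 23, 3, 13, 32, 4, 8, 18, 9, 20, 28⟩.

5

Let dp[i] be the longest decreasing subsequence ending at position i. Then dp = [1, 1, 2, 3, 2, 2, 1, 3, 2, 4, 3, 5, 4, 1, 5, 5, 4, 5, 4, 2].
The maximum is 5; one witness is 31, 24, 7, 6, 3 at positions 2,5,8,10,12.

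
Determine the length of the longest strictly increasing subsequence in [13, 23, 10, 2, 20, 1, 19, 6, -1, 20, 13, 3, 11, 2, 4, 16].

4

Let dp[i] be the longest increasing subsequence ending at position i. Then dp = [1, 2, 1, 1, 2, 1, 2, 2, 1, 3, 3, 2, 3, 2, 3, 4].
The maximum is 4; one witness is 2, 6, 13, 16 at positions 4,8,11,16.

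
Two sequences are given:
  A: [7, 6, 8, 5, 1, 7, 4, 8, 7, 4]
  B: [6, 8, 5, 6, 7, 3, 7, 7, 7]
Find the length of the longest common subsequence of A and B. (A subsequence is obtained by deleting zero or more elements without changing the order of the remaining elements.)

A longest common subsequence is 6, 8, 5, 7, 7 (length 5); the LCS DP confirms no longer common subsequence exists.

5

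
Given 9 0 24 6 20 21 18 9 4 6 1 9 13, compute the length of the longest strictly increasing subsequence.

Scanning left to right, the best length ending at each element is: 9→1, 0→1, 24→2, 6→2, 20→3, 21→4, 18→3, 9→3, 4→2, 6→3, 1→2, 9→4, 13→5.
So the longest increasing subsequence has length 5, e.g. 0, 4, 6, 9, 13.

5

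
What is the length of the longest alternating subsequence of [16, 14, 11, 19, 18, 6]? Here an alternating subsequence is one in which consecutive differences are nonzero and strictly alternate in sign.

4

A longest alternating subsequence is 16, 14, 19, 18 (positions 1,2,4,5); its 3 consecutive differences strictly alternate in sign, and length 4 is optimal.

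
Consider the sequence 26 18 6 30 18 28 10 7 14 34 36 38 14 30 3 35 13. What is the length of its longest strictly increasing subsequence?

Scanning left to right, the best length ending at each element is: 26→1, 18→1, 6→1, 30→2, 18→2, 28→3, 10→2, 7→2, 14→3, 34→4, 36→5, 38→6, 14→3, 30→4, 3→1, 35→5, 13→3.
So the longest increasing subsequence has length 6, e.g. 6, 18, 28, 34, 36, 38.

6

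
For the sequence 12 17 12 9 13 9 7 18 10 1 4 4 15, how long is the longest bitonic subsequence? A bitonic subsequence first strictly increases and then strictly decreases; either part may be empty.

6

One longest bitonic subsequence is 12, 17, 13, 9, 7, 4 (positions 1,2,5,6,7,12): it rises to 17 then falls. Length 6 is optimal.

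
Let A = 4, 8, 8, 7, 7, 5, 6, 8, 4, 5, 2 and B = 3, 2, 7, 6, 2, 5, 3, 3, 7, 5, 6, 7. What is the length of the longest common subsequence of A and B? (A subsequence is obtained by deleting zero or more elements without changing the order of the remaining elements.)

Backtracking the LCS table gives one alignment: 7 (A4,B3) → 7 (A5,B9) → 5 (A6,B10) → 6 (A7,B11).
So the longest common subsequence has length 4.

4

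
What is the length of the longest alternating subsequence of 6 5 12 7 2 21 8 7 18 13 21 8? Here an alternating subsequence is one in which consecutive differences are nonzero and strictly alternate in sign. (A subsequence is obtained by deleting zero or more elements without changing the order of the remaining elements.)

Track the best alternating length ending on an up-step vs a down-step at each position: up/down = 1/1, 1/2, 3/1, 3/4, 1/4, 5/1, 5/6, 5/6, 7/6, 7/8, 9/1, 7/10.
The maximum over both is 10; one such subsequence is 6, 5, 12, 7, 21, 8, 18, 13, 21, 8.

10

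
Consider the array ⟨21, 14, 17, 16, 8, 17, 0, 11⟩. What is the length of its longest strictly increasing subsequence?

3

Let dp[i] be the longest increasing subsequence ending at position i. Then dp = [1, 1, 2, 2, 1, 3, 1, 2].
The maximum is 3; one witness is 14, 16, 17 at positions 2,4,6.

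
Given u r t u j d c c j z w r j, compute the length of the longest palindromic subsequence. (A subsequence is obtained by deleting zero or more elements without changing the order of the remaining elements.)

6

One longest palindromic subsequence is rjccjr (positions 2,5,7,8,9,12); it reads the same forward and backward, and the interval DP gives dp[1][13] = 6.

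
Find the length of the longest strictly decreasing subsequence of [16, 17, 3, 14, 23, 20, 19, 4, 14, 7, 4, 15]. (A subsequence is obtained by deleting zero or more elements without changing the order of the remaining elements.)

Scanning left to right, the best length ending at each element is: 16→1, 17→1, 3→2, 14→2, 23→1, 20→2, 19→3, 4→4, 14→4, 7→5, 4→6, 15→4.
So the longest decreasing subsequence has length 6, e.g. 23, 20, 19, 14, 7, 4.

6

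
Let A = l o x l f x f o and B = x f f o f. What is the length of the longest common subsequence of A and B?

4

Backtracking the LCS table gives one alignment: x (A3,B1) → f (A5,B2) → f (A7,B3) → o (A8,B4).
So the longest common subsequence has length 4.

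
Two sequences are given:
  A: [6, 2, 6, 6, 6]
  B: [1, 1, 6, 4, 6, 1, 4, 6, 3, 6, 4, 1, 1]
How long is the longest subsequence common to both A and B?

4

A longest common subsequence is 6, 6, 6, 6 (length 4); the LCS DP confirms no longer common subsequence exists.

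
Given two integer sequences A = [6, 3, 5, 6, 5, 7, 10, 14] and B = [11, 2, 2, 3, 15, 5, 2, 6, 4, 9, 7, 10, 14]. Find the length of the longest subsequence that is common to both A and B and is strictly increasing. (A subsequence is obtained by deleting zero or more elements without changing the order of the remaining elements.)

For each value that appears in both, track the longest common increasing run ending there.
The best achievable length is 6; one witness is 3, 5, 6, 7, 10, 14 (A-positions 2,3,4,6,7,8, B-positions 4,6,8,11,12,13).

6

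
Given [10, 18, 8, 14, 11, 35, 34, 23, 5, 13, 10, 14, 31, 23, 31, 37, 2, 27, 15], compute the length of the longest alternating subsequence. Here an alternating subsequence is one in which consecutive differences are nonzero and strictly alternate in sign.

15

Track the best alternating length ending on an up-step vs a down-step at each position: up/down = 1/1, 2/1, 1/3, 4/3, 4/5, 6/1, 6/7, 6/7, 1/7, 8/7, 8/9, 10/7, 10/7, 10/11, 12/7, 12/1, 1/13, 14/13, 14/15.
The maximum over both is 15; one such subsequence is 10, 18, 8, 14, 11, 35, 5, 13, 10, 31, 23, 31, 2, 27, 15.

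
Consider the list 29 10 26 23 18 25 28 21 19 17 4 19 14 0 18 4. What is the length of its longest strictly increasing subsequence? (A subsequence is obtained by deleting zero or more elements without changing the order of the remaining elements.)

One longest increasing subsequence is 10, 23, 25, 28 (positions 2,4,6,7), of length 4; no longer one exists.

4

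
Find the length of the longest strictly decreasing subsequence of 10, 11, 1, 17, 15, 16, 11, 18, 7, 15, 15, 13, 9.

5

Scanning left to right, the best length ending at each element is: 10→1, 11→1, 1→2, 17→1, 15→2, 16→2, 11→3, 18→1, 7→4, 15→3, 15→3, 13→4, 9→5.
So the longest decreasing subsequence has length 5, e.g. 17, 16, 15, 13, 9.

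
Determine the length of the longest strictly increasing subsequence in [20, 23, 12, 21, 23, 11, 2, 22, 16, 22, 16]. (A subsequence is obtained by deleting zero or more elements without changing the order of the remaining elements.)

Scanning left to right, the best length ending at each element is: 20→1, 23→2, 12→1, 21→2, 23→3, 11→1, 2→1, 22→3, 16→2, 22→3, 16→2.
So the longest increasing subsequence has length 3, e.g. 20, 21, 23.

3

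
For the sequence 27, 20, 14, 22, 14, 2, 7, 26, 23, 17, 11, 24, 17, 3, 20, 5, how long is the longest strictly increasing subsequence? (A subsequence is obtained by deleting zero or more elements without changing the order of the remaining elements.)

5

Let dp[i] be the longest increasing subsequence ending at position i. Then dp = [1, 1, 1, 2, 1, 1, 2, 3, 3, 3, 3, 4, 4, 2, 5, 3].
The maximum is 5; one witness is 2, 7, 11, 17, 20 at positions 6,7,11,13,15.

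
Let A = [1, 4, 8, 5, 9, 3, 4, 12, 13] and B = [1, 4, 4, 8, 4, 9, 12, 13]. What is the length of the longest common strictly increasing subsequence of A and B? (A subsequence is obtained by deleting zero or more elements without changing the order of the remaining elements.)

6

For each value that appears in both, track the longest common increasing run ending there.
The best achievable length is 6; one witness is 1, 4, 8, 9, 12, 13 (A-positions 1,2,3,5,8,9, B-positions 1,2,4,6,7,8).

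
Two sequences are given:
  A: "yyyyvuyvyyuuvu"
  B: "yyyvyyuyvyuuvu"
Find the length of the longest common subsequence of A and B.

12

Backtracking the LCS table gives one alignment: y (A1,B2) → y (A2,B3) → y (A3,B5) → y (A4,B6) → u (A6,B7) → y (A7,B8) → v (A8,B9) → y (A10,B10) → u (A11,B11) → u (A12,B12) → v (A13,B13) → u (A14,B14).
So the longest common subsequence has length 12.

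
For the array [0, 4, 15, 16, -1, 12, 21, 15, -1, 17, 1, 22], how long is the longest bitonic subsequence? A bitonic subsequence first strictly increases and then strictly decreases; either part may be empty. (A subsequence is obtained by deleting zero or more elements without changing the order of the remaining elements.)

Let inc[i] be the LIS ending at i and dec[i] the longest strictly decreasing subsequence starting at i. inc = [1, 2, 3, 4, 1, 3, 5, 4, 1, 5, 2, 6], dec = [2, 2, 3, 3, 1, 2, 3, 2, 1, 2, 1, 1].
max_i inc[i]+dec[i]−1 = 7, with one witness 0, 4, 15, 16, 21, 17, 1.

7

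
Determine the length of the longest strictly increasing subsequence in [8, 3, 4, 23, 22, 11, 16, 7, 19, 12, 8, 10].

One longest increasing subsequence is 3, 4, 11, 16, 19 (positions 2,3,6,7,9), of length 5; no longer one exists.

5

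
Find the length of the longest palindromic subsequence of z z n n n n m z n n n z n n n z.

13

One longest palindromic subsequence is znnnznnnznnnz (positions 1,3,4,5,8,9,10,11,12,13,14,15,16); it reads the same forward and backward, and the interval DP gives dp[1][16] = 13.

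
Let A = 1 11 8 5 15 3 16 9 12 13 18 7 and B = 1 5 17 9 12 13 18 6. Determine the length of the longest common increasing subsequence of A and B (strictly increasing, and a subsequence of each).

For each value that appears in both, track the longest common increasing run ending there.
The best achievable length is 6; one witness is 1, 5, 9, 12, 13, 18 (A-positions 1,4,8,9,10,11, B-positions 1,2,4,5,6,7).

6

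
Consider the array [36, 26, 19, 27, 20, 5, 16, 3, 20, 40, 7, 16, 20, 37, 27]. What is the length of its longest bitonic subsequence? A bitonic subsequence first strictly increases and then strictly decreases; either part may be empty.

6

One longest bitonic subsequence is 5, 16, 20, 40, 37, 27 (positions 6,7,9,10,14,15): it rises to 40 then falls. Length 6 is optimal.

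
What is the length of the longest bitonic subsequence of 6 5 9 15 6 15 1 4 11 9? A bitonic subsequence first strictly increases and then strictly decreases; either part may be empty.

One longest bitonic subsequence is 6, 9, 15, 11, 9 (positions 1,3,4,9,10): it rises to 15 then falls. Length 5 is optimal.

5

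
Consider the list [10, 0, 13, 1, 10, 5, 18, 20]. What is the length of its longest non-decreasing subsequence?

5

Let dp[i] be the longest non-decreasing subsequence ending at position i. Then dp = [1, 1, 2, 2, 3, 3, 4, 5].
The maximum is 5; one witness is 0, 1, 10, 18, 20 at positions 2,4,5,7,8.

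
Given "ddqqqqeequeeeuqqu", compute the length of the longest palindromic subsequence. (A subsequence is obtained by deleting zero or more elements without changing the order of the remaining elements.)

Using dp[i][j] = 2 + dp[i+1][j−1] if the ends match, else max(dp[i+1][j], dp[i][j−1]):
dp[1][17] = 9. A witness is qqueeeuqq at positions 6,9,10,11,12,13,14,15,16.

9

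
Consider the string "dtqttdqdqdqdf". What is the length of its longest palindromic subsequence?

9

Using dp[i][j] = 2 + dp[i+1][j−1] if the ends match, else max(dp[i+1][j], dp[i][j−1]):
dp[1][13] = 9. A witness is dqdqdqdqd at positions 1,3,6,7,8,9,10,11,12.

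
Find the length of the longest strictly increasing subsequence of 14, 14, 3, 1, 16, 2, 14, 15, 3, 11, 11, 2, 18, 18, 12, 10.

One longest increasing subsequence is 1, 2, 14, 15, 18 (positions 4,6,7,8,13), of length 5; no longer one exists.

5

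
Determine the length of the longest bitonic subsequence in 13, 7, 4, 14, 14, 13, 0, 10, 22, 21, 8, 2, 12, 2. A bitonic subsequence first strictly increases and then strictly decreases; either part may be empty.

Let inc[i] be the LIS ending at i and dec[i] the longest strictly decreasing subsequence starting at i. inc = [1, 1, 1, 2, 2, 2, 1, 2, 3, 3, 2, 2, 3, 2], dec = [4, 3, 2, 5, 5, 4, 1, 3, 4, 3, 2, 1, 2, 1].
max_i inc[i]+dec[i]−1 = 6, with one witness 13, 14, 13, 10, 8, 2.

6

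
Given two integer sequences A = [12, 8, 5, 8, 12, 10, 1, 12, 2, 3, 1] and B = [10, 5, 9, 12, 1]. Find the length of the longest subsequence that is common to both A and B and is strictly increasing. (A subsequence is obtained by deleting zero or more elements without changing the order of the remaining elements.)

2

A longest common strictly increasing subsequence is 5, 12 (length 2); it appears in order in both A and B, and no longer such subsequence exists.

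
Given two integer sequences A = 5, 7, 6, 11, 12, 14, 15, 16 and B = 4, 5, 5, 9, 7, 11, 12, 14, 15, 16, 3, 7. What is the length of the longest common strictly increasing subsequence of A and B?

7

For each value that appears in both, track the longest common increasing run ending there.
The best achievable length is 7; one witness is 5, 7, 11, 12, 14, 15, 16 (A-positions 1,2,4,5,6,7,8, B-positions 2,5,6,7,8,9,10).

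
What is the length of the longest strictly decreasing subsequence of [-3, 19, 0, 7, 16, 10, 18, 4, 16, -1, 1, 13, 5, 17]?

One longest decreasing subsequence is 19, 16, 10, 4, -1 (positions 2,5,6,8,10), of length 5; no longer one exists.

5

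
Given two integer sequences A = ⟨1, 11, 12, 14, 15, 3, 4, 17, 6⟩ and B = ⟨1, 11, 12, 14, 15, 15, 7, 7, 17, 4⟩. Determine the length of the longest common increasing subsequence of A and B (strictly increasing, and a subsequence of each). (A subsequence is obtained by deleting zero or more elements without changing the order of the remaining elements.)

6

For each value that appears in both, track the longest common increasing run ending there.
The best achievable length is 6; one witness is 1, 11, 12, 14, 15, 17 (A-positions 1,2,3,4,5,8, B-positions 1,2,3,4,5,9).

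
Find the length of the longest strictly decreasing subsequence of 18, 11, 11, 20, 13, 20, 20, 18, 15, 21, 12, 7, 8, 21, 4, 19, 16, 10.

Let dp[i] be the longest decreasing subsequence ending at position i. Then dp = [1, 2, 2, 1, 2, 1, 1, 2, 3, 1, 4, 5, 5, 1, 6, 2, 3, 5].
The maximum is 6; one witness is 20, 18, 15, 12, 7, 4 at positions 4,8,9,11,12,15.

6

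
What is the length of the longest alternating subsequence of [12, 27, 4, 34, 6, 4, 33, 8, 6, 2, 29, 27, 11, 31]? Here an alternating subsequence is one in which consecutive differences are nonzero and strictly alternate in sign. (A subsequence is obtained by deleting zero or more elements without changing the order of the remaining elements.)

10

A longest alternating subsequence is 12, 27, 4, 34, 6, 33, 8, 29, 27, 31 (positions 1,2,3,4,5,7,8,11,12,14); its 9 consecutive differences strictly alternate in sign, and length 10 is optimal.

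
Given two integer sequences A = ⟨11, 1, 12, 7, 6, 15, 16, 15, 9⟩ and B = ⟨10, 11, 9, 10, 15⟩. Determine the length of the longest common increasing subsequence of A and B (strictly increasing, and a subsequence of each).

2

For each value that appears in both, track the longest common increasing run ending there.
The best achievable length is 2; one witness is 11, 15 (A-positions 1,6, B-positions 2,5).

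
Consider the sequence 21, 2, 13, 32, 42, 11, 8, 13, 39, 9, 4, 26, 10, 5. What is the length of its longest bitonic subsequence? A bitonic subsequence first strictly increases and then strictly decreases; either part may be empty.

8

One longest bitonic subsequence is 2, 13, 32, 42, 39, 26, 10, 5 (positions 2,3,4,5,9,12,13,14): it rises to 42 then falls. Length 8 is optimal.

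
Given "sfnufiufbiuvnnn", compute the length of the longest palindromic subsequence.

7

One longest palindromic subsequence is nuibiun (positions 3,4,6,9,10,11,15); it reads the same forward and backward, and the interval DP gives dp[1][15] = 7.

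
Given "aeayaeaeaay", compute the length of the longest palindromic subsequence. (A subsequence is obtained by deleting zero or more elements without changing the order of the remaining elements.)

Using dp[i][j] = 2 + dp[i+1][j−1] if the ends match, else max(dp[i+1][j], dp[i][j−1]):
dp[1][11] = 7. A witness is yaaeaay at positions 4,5,7,8,9,10,11.

7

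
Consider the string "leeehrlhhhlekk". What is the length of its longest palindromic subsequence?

One longest palindromic subsequence is elhhhle (positions 4,7,8,9,10,11,12); it reads the same forward and backward, and the interval DP gives dp[1][14] = 7.

7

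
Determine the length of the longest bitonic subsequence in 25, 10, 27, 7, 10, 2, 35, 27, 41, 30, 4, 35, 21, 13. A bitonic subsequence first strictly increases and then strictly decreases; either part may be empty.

7

One longest bitonic subsequence is 25, 27, 35, 41, 35, 21, 13 (positions 1,3,7,9,12,13,14): it rises to 41 then falls. Length 7 is optimal.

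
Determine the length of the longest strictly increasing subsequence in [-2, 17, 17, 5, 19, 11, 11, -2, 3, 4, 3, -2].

3

One longest increasing subsequence is -2, 17, 19 (positions 1,2,5), of length 3; no longer one exists.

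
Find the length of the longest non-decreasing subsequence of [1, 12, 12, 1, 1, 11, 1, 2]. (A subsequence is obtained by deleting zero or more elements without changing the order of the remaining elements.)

Let dp[i] be the longest non-decreasing subsequence ending at position i. Then dp = [1, 2, 3, 2, 3, 4, 4, 5].
The maximum is 5; one witness is 1, 1, 1, 1, 2 at positions 1,4,5,7,8.

5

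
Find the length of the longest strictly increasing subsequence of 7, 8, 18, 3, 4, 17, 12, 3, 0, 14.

4

One longest increasing subsequence is 7, 8, 12, 14 (positions 1,2,7,10), of length 4; no longer one exists.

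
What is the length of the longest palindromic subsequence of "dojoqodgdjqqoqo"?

9

Using dp[i][j] = 2 + dp[i+1][j−1] if the ends match, else max(dp[i+1][j], dp[i][j−1]):
dp[1][15] = 9. A witness is oqodgdoqo at positions 2,5,6,7,8,9,13,14,15.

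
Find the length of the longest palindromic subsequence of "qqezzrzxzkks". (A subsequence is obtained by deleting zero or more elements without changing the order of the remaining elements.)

5

Using dp[i][j] = 2 + dp[i+1][j−1] if the ends match, else max(dp[i+1][j], dp[i][j−1]):
dp[1][12] = 5. A witness is zzrzz at positions 4,5,6,7,9.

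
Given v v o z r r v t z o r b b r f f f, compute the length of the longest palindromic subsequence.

6

One longest palindromic subsequence is ozrrzo (positions 3,4,5,6,9,10); it reads the same forward and backward, and the interval DP gives dp[1][17] = 6.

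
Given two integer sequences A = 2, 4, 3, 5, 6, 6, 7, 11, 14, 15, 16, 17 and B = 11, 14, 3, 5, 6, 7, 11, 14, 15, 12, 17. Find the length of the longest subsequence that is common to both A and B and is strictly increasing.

For each value that appears in both, track the longest common increasing run ending there.
The best achievable length is 8; one witness is 3, 5, 6, 7, 11, 14, 15, 17 (A-positions 3,4,5,7,8,9,10,12, B-positions 3,4,5,6,7,8,9,11).

8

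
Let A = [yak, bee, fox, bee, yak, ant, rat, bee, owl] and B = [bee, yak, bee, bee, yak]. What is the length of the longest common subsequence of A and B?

4

A longest common subsequence is yak, bee, bee, yak (length 4); the LCS DP confirms no longer common subsequence exists.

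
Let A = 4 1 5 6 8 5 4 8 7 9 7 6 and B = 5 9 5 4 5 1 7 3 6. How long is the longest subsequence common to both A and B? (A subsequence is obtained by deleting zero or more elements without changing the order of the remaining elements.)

Backtracking the LCS table gives one alignment: 5 (A3,B1) → 5 (A6,B3) → 4 (A7,B4) → 7 (A9,B7) → 6 (A12,B9).
So the longest common subsequence has length 5.

5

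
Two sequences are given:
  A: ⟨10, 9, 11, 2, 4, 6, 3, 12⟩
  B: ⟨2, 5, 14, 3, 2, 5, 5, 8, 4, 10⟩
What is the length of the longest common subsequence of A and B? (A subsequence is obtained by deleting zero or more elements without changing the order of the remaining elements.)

Backtracking the LCS table gives one alignment: 2 (A4,B5) → 4 (A5,B9).
So the longest common subsequence has length 2.

2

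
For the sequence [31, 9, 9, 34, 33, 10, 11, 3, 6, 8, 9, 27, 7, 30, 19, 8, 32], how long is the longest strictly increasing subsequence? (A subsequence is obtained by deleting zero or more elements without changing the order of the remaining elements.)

One longest increasing subsequence is 3, 6, 8, 9, 27, 30, 32 (positions 8,9,10,11,12,14,17), of length 7; no longer one exists.

7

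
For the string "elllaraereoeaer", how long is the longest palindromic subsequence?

7

Using dp[i][j] = 2 + dp[i+1][j−1] if the ends match, else max(dp[i+1][j], dp[i][j−1]):
dp[1][15] = 7. A witness is reeoeer at positions 6,8,10,11,12,14,15.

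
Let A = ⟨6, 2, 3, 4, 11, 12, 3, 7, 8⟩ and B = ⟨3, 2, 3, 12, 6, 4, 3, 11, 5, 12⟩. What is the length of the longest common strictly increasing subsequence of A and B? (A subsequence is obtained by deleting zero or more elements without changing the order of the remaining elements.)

5

A longest common strictly increasing subsequence is 2, 3, 4, 11, 12 (length 5); it appears in order in both A and B, and no longer such subsequence exists.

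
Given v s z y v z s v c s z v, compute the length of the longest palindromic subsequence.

One longest palindromic subsequence is vzscszv (positions 1,3,7,9,10,11,12); it reads the same forward and backward, and the interval DP gives dp[1][12] = 7.

7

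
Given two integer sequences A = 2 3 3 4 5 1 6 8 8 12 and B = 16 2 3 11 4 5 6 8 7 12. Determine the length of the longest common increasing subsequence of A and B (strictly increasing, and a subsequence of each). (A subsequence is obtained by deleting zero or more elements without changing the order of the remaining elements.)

A longest common strictly increasing subsequence is 2, 3, 4, 5, 6, 8, 12 (length 7); it appears in order in both A and B, and no longer such subsequence exists.

7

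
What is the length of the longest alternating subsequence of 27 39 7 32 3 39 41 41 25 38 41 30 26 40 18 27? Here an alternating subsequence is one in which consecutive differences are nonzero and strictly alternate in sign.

Track the best alternating length ending on an up-step vs a down-step at each position: up/down = 1/1, 2/1, 1/3, 4/3, 1/5, 6/1, 6/1, 6/1, 6/7, 8/7, 8/1, 8/9, 8/9, 10/9, 6/11, 12/11.
The maximum over both is 12; one such subsequence is 27, 39, 7, 32, 3, 39, 25, 38, 30, 40, 18, 27.

12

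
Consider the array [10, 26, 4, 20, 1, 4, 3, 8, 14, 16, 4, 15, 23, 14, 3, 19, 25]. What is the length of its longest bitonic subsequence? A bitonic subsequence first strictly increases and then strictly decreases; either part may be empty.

Let inc[i] be the LIS ending at i and dec[i] the longest strictly decreasing subsequence starting at i. inc = [1, 2, 1, 2, 1, 2, 2, 3, 4, 5, 3, 5, 6, 4, 2, 6, 7], dec = [4, 6, 2, 5, 1, 2, 1, 3, 3, 4, 2, 3, 3, 2, 1, 1, 1].
max_i inc[i]+dec[i]−1 = 8, with one witness 1, 4, 8, 14, 16, 15, 14, 3.

8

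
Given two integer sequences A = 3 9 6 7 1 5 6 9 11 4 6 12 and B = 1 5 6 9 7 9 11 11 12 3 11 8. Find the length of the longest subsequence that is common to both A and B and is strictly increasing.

For each value that appears in both, track the longest common increasing run ending there.
The best achievable length is 6; one witness is 1, 5, 6, 9, 11, 12 (A-positions 5,6,7,8,9,12, B-positions 1,2,3,4,7,9).

6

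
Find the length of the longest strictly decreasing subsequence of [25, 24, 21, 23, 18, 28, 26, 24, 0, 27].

5

Scanning left to right, the best length ending at each element is: 25→1, 24→2, 21→3, 23→3, 18→4, 28→1, 26→2, 24→3, 0→5, 27→2.
So the longest decreasing subsequence has length 5, e.g. 25, 24, 21, 18, 0.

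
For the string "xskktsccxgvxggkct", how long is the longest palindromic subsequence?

One longest palindromic subsequence is tcgggct (positions 5,7,10,13,14,16,17); it reads the same forward and backward, and the interval DP gives dp[1][17] = 7.

7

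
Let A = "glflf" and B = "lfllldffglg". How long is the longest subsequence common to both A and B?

4

A longest common subsequence is lflf (length 4); the LCS DP confirms no longer common subsequence exists.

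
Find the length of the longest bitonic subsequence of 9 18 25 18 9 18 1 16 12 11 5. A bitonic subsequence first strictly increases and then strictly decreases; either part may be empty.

8

One longest bitonic subsequence is 9, 18, 25, 18, 16, 12, 11, 5 (positions 1,2,3,6,8,9,10,11): it rises to 25 then falls. Length 8 is optimal.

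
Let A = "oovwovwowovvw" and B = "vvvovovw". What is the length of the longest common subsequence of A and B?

6

Backtracking the LCS table gives one alignment: v (A3,B3) → o (A5,B4) → v (A6,B5) → o (A10,B6) → v (A12,B7) → w (A13,B8).
So the longest common subsequence has length 6.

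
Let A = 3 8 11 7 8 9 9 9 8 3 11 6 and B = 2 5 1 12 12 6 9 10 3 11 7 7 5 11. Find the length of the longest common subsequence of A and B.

4

Backtracking the LCS table gives one alignment: 3 (A1,B9) → 11 (A3,B10) → 7 (A4,B12) → 11 (A11,B14).
So the longest common subsequence has length 4.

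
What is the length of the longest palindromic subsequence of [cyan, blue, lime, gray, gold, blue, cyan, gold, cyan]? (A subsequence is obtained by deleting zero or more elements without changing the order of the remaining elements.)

5

One longest palindromic subsequence is cyan gold cyan gold cyan (positions 1,5,7,8,9); it reads the same forward and backward, and the interval DP gives dp[1][9] = 5.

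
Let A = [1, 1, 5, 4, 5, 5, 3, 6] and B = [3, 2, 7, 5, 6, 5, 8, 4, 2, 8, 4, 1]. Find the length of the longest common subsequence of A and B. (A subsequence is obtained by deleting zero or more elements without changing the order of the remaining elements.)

A longest common subsequence is 5, 4 (length 2); the LCS DP confirms no longer common subsequence exists.

2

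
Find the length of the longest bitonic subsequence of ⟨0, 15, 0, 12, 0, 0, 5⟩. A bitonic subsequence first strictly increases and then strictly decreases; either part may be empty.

Let inc[i] be the LIS ending at i and dec[i] the longest strictly decreasing subsequence starting at i. inc = [1, 2, 1, 2, 1, 1, 2], dec = [1, 3, 1, 2, 1, 1, 1].
max_i inc[i]+dec[i]−1 = 4, with one witness 0, 15, 12, 5.

4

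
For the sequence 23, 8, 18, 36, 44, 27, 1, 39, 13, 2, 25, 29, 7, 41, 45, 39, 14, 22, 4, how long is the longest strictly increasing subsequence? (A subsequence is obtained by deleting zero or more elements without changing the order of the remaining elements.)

6

Scanning left to right, the best length ending at each element is: 23→1, 8→1, 18→2, 36→3, 44→4, 27→3, 1→1, 39→4, 13→2, 2→2, 25→3, 29→4, 7→3, 41→5, 45→6, 39→5, 14→4, 22→5, 4→3.
So the longest increasing subsequence has length 6, e.g. 8, 18, 36, 39, 41, 45.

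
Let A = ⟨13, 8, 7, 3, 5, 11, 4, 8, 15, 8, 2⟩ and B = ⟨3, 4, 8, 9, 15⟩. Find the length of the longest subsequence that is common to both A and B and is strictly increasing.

For each value that appears in both, track the longest common increasing run ending there.
The best achievable length is 4; one witness is 3, 4, 8, 15 (A-positions 4,7,8,9, B-positions 1,2,3,5).

4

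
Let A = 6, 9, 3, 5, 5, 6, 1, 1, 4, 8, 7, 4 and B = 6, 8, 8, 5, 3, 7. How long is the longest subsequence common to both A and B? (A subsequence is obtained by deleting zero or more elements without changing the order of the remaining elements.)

3

A longest common subsequence is 6, 3, 7 (length 3); the LCS DP confirms no longer common subsequence exists.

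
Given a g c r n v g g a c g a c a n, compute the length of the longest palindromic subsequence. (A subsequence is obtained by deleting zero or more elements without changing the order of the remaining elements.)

8

One longest palindromic subsequence is agcggcga (positions 1,2,3,7,8,10,11,14); it reads the same forward and backward, and the interval DP gives dp[1][15] = 8.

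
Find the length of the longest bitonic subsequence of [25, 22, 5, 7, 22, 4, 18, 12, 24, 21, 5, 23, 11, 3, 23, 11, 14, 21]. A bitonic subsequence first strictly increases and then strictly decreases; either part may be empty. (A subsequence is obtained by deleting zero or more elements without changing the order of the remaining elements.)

7

One longest bitonic subsequence is 5, 7, 22, 18, 12, 11, 3 (positions 3,4,5,7,8,13,14): it rises to 22 then falls. Length 7 is optimal.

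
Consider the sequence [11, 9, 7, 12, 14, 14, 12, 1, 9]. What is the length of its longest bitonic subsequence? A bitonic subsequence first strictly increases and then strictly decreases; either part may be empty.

5

One longest bitonic subsequence is 11, 12, 14, 12, 9 (positions 1,4,5,7,9): it rises to 14 then falls. Length 5 is optimal.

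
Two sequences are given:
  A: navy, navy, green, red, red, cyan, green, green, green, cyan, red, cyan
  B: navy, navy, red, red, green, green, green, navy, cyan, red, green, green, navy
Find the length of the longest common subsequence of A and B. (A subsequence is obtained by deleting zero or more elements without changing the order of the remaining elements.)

A longest common subsequence is navy, navy, red, red, green, green, green, cyan, red (length 9); the LCS DP confirms no longer common subsequence exists.

9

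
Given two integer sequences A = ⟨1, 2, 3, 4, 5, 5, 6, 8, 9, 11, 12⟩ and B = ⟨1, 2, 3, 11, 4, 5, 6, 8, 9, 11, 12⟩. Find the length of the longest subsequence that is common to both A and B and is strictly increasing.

10

A longest common strictly increasing subsequence is 1, 2, 3, 4, 5, 6, 8, 9, 11, 12 (length 10); it appears in order in both A and B, and no longer such subsequence exists.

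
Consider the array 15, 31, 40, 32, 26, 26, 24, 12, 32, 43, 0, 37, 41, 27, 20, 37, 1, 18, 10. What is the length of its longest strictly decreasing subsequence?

Scanning left to right, the best length ending at each element is: 15→1, 31→1, 40→1, 32→2, 26→3, 26→3, 24→4, 12→5, 32→2, 43→1, 0→6, 37→2, 41→2, 27→3, 20→5, 37→3, 1→6, 18→6, 10→7.
So the longest decreasing subsequence has length 7, e.g. 40, 32, 26, 24, 20, 18, 10.

7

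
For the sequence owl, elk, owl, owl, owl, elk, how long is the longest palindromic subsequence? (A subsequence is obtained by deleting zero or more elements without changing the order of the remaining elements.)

One longest palindromic subsequence is elk owl owl owl elk (positions 2,3,4,5,6); it reads the same forward and backward, and the interval DP gives dp[1][6] = 5.

5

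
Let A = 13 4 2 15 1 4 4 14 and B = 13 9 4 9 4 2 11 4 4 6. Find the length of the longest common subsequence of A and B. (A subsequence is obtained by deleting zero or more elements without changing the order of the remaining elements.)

5

Backtracking the LCS table gives one alignment: 13 (A1,B1) → 4 (A2,B5) → 2 (A3,B6) → 4 (A6,B8) → 4 (A7,B9).
So the longest common subsequence has length 5.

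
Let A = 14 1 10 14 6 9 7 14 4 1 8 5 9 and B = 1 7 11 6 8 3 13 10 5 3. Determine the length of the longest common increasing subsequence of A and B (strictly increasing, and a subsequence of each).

3

For each value that appears in both, track the longest common increasing run ending there.
The best achievable length is 3; one witness is 1, 7, 8 (A-positions 2,7,11, B-positions 1,2,5).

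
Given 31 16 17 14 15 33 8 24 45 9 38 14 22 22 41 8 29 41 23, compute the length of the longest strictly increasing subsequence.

One longest increasing subsequence is 8, 9, 14, 22, 29, 41 (positions 7,10,12,13,17,18), of length 6; no longer one exists.

6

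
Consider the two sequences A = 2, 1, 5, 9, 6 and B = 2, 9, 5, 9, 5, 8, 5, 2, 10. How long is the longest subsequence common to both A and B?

Backtracking the LCS table gives one alignment: 2 (A1,B1) → 5 (A3,B3) → 9 (A4,B4).
So the longest common subsequence has length 3.

3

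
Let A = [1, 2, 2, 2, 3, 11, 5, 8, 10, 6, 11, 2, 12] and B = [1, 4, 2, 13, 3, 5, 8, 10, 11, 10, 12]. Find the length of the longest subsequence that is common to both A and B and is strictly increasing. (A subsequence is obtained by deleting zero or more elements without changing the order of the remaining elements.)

For each value that appears in both, track the longest common increasing run ending there.
The best achievable length is 8; one witness is 1, 2, 3, 5, 8, 10, 11, 12 (A-positions 1,2,5,7,8,9,11,13, B-positions 1,3,5,6,7,8,9,11).

8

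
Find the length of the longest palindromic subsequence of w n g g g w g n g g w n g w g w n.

One longest palindromic subsequence is ngwgnggngwgn (positions 2,5,6,7,8,9,10,12,13,14,15,17); it reads the same forward and backward, and the interval DP gives dp[1][17] = 12.

12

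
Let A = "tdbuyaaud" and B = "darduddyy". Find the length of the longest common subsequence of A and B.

Backtracking the LCS table gives one alignment: d (A2,B1) → a (A6,B2) → u (A8,B5) → d (A9,B7).
So the longest common subsequence has length 4.

4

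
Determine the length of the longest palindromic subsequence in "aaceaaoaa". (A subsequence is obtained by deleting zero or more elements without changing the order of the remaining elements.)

One longest palindromic subsequence is aaaaaa (positions 1,2,5,6,8,9); it reads the same forward and backward, and the interval DP gives dp[1][9] = 6.

6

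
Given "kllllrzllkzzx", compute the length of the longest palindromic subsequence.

Using dp[i][j] = 2 + dp[i+1][j−1] if the ends match, else max(dp[i+1][j], dp[i][j−1]):
dp[1][13] = 8. A witness is kllllllk at positions 1,2,3,4,5,8,9,10.

8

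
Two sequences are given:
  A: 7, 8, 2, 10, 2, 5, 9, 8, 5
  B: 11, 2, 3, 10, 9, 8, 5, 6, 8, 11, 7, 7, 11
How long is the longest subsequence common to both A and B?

Backtracking the LCS table gives one alignment: 2 (A3,B2) → 10 (A4,B4) → 9 (A7,B5) → 8 (A8,B6) → 5 (A9,B7).
So the longest common subsequence has length 5.

5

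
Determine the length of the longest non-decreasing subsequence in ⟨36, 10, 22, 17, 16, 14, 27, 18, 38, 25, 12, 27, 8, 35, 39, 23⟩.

7

Scanning left to right, the best length ending at each element is: 36→1, 10→1, 22→2, 17→2, 16→2, 14→2, 27→3, 18→3, 38→4, 25→4, 12→2, 27→5, 8→1, 35→6, 39→7, 23→4.
So the longest non-decreasing subsequence has length 7, e.g. 10, 17, 18, 25, 27, 35, 39.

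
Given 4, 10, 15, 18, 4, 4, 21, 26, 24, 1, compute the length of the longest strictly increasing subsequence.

Let dp[i] be the longest increasing subsequence ending at position i. Then dp = [1, 2, 3, 4, 1, 1, 5, 6, 6, 1].
The maximum is 6; one witness is 4, 10, 15, 18, 21, 26 at positions 1,2,3,4,7,8.

6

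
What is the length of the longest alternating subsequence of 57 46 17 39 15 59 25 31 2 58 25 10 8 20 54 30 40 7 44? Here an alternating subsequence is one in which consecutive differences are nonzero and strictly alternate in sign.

15

Track the best alternating length ending on an up-step vs a down-step at each position: up/down = 1/1, 1/2, 1/2, 3/2, 1/4, 5/1, 5/6, 7/6, 1/8, 9/6, 9/10, 9/10, 9/10, 11/10, 11/10, 11/12, 13/12, 9/14, 15/12.
The maximum over both is 15; one such subsequence is 57, 17, 39, 15, 59, 25, 31, 2, 58, 25, 54, 30, 40, 7, 44.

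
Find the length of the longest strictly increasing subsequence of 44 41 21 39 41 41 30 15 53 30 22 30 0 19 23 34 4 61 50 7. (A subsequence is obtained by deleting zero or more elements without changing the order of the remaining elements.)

Let dp[i] be the longest increasing subsequence ending at position i. Then dp = [1, 1, 1, 2, 3, 3, 2, 1, 4, 2, 2, 3, 1, 2, 3, 4, 2, 5, 5, 3].
The maximum is 5; one witness is 21, 39, 41, 53, 61 at positions 3,4,5,9,18.

5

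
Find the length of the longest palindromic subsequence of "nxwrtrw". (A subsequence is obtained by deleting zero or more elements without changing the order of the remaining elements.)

Using dp[i][j] = 2 + dp[i+1][j−1] if the ends match, else max(dp[i+1][j], dp[i][j−1]):
dp[1][7] = 5. A witness is wrtrw at positions 3,4,5,6,7.

5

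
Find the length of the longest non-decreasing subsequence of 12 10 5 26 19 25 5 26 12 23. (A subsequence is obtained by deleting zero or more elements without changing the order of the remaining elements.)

4

Scanning left to right, the best length ending at each element is: 12→1, 10→1, 5→1, 26→2, 19→2, 25→3, 5→2, 26→4, 12→3, 23→4.
So the longest non-decreasing subsequence has length 4, e.g. 12, 19, 25, 26.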